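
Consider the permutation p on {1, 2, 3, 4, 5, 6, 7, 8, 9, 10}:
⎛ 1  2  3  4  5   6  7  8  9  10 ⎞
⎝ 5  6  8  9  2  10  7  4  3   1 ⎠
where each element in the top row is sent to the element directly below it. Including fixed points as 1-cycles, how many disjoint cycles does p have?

3

The cycle decomposition is (1, 5, 2, 6, 10)(3, 8, 4, 9)(7), which has 3 cycles (counting 1-cycles).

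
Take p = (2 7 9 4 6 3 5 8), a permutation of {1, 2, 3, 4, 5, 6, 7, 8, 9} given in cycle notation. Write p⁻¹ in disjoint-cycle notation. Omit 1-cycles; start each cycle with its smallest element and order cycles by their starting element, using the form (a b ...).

(2 8 5 3 6 4 9 7)

If p sends a → b within a cycle, p⁻¹ sends b → a; equivalently, reverse each cycle.
Reversing each cycle of p and rotating so the smallest element leads gives (2 8 5 3 6 4 9 7).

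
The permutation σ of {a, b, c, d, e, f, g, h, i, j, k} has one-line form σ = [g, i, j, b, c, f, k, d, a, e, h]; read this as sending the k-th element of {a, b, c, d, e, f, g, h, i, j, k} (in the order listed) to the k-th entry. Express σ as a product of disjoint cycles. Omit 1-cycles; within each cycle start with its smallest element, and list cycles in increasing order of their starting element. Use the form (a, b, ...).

(a, g, k, h, d, b, i)(c, j, e)

From a: a → g → k → h → d → b → i → a, closing the cycle (a, g, k, h, d, b, i).
Repeating from the next unused element and collecting all non-trivial cycles gives (a, g, k, h, d, b, i)(c, j, e).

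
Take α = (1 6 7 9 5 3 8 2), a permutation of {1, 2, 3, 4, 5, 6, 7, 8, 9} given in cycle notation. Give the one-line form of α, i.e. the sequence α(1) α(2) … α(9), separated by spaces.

6 1 8 4 3 7 9 2 5

Reading each image from the cycles: 1↦6, 2↦1, 3↦8, 4↦4, 5↦3, 6↦7, 7↦9, 8↦2, 9↦5.
So the one-line form is 6 1 8 4 3 7 9 2 5.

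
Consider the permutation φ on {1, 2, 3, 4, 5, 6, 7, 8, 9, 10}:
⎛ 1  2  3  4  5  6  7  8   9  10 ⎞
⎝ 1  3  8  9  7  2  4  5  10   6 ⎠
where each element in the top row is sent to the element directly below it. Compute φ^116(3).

2

Tracing 3 → 8 → … returns to 3 after 9 steps, so 3 lies in a 9-cycle (2 3 8 5 7 4 9 10 6).
On a 9-cycle, φ^9 is the identity, so φ^116 = φ^8 there (116 ≡ 8 mod 9).
Advancing 8 steps from 3: 3 → 8 → 5 → 7 → 4 → 9 → 10 → 6 → 2.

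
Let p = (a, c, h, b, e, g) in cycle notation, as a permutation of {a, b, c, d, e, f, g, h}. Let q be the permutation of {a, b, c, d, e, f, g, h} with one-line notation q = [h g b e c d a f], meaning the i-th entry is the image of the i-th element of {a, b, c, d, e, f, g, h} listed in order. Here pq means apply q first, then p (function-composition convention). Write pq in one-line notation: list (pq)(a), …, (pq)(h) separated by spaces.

b a e g h d c f

(pq)(x) = p(q(x)). Computing each image: p(q(a)) = p(h) = b, p(q(b)) = p(g) = a, p(q(c)) = p(b) = e, p(q(d)) = p(e) = g, p(q(e)) = p(c) = h, p(q(f)) = p(d) = d, p(q(g)) = p(a) = c, p(q(h)) = p(f) = f.
Hence pq = [b a e g h d c f].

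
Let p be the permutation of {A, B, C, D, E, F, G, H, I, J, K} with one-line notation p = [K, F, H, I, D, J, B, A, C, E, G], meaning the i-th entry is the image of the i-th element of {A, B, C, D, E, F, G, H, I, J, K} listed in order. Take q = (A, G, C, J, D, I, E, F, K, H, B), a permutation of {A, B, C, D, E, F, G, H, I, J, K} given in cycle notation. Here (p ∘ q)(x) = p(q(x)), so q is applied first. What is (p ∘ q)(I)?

q(I) = E, then p(E) = D; composing gives (p ∘ q)(I) = D.

D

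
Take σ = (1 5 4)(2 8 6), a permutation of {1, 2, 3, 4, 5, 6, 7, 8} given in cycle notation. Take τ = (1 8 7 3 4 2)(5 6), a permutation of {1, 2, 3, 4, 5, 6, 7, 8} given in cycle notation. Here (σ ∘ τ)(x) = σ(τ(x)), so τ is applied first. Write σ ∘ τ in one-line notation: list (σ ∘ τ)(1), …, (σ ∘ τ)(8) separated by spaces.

6 5 1 8 2 4 3 7

For each element, apply τ then σ: 1 → 8 → 6; 2 → 1 → 5; 3 → 4 → 1; 4 → 2 → 8; 5 → 6 → 2; 6 → 5 → 4; 7 → 3 → 3; 8 → 7 → 7.
So σ ∘ τ in one-line form is 6 5 1 8 2 4 3 7.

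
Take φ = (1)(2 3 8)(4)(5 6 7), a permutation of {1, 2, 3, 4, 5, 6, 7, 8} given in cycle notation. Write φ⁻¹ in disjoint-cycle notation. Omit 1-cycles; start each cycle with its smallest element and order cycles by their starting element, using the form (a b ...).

(2 8 3)(5 7 6)

If φ sends a → b within a cycle, φ⁻¹ sends b → a; equivalently, reverse each cycle.
After reversing and putting each cycle's least element first, φ⁻¹ = (2 8 3)(5 7 6).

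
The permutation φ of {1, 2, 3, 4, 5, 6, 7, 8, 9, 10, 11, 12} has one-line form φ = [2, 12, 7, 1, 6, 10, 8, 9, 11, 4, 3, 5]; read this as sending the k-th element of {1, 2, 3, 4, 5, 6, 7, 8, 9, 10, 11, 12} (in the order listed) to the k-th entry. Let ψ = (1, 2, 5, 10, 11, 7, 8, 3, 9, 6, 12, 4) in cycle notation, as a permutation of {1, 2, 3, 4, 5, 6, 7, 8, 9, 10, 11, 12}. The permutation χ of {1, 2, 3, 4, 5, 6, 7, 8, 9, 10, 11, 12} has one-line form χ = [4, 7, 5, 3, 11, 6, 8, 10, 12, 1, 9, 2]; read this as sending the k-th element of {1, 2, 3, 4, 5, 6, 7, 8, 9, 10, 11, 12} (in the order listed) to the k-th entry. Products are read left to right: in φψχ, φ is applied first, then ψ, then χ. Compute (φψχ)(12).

1

Chase 12: φ(12) = 5; ψ(5) = 10; χ(10) = 1. Hence (φψχ)(12) = 1.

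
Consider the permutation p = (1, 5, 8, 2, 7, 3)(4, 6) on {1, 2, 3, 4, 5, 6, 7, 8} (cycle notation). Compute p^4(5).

3

5 lies in the 6-cycle (1, 5, 8, 2, 7, 3).
Advancing 4 steps from 5: 5 → 8 → 2 → 7 → 3.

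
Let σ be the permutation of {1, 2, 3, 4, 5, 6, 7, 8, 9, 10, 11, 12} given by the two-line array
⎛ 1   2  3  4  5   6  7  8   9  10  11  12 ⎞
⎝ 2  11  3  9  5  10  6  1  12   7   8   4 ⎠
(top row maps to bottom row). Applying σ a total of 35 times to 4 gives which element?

12

Tracing 4 → 9 → … returns to 4 after 3 steps, so 4 lies in a 3-cycle (4 9 12).
On a 3-cycle, σ^3 is the identity, so σ^35 = σ^2 there (35 ≡ 2 mod 3).
Advancing 2 steps from 4: 4 → 9 → 12.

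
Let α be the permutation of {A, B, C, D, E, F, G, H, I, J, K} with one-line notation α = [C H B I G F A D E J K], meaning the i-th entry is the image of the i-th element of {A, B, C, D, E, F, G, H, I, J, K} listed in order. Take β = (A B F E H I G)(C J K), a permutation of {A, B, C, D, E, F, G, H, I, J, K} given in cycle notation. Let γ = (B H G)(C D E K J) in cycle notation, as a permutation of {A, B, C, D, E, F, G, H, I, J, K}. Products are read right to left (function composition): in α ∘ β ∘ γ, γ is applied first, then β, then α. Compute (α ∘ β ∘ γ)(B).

E

Apply the permutations in order: γ(B) = H, then β(H) = I, then α(I) = E. So (α ∘ β ∘ γ)(B) = E.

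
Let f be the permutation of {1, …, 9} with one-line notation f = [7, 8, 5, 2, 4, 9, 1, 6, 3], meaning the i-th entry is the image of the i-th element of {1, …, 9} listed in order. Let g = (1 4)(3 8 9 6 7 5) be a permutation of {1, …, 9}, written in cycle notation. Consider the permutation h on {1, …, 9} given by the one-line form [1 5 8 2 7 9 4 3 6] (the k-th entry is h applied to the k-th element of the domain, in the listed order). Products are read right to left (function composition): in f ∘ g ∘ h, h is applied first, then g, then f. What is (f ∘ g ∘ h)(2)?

Apply the permutations in order: h(2) = 5, then g(5) = 3, then f(3) = 5. So (f ∘ g ∘ h)(2) = 5.

5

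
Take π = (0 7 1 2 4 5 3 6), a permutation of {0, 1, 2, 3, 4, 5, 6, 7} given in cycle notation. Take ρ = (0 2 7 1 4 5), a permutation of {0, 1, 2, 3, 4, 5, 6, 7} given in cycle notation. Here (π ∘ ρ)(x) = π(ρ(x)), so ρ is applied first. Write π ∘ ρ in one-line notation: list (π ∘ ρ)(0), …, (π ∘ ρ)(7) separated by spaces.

4 5 1 6 3 7 0 2

Chase each element through ρ then π: 0 → 2 → 4; 1 → 4 → 5; 2 → 7 → 1; 3 → 3 → 6; 4 → 5 → 3; 5 → 0 → 7; 6 → 6 → 0; 7 → 1 → 2.
So π ∘ ρ in one-line form is 4 5 1 6 3 7 0 2.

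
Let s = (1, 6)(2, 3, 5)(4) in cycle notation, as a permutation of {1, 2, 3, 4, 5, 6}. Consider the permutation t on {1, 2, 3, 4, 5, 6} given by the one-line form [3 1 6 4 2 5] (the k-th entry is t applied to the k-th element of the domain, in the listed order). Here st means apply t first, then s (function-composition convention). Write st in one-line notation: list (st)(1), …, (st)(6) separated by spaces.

For each element, apply t then s: 1 → 3 → 5; 2 → 1 → 6; 3 → 6 → 1; 4 → 4 → 4; 5 → 2 → 3; 6 → 5 → 2.
So st in one-line form is 5 6 1 4 3 2.

5 6 1 4 3 2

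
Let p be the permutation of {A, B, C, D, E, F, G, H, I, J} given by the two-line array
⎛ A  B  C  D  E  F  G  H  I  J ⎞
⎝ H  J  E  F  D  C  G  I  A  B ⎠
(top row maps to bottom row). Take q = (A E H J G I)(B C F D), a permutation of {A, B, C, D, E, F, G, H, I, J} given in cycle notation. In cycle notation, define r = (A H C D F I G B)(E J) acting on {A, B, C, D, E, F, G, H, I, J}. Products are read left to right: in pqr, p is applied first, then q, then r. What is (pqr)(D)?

Chase D: p(D) = F; q(F) = D; r(D) = F. Hence (pqr)(D) = F.

F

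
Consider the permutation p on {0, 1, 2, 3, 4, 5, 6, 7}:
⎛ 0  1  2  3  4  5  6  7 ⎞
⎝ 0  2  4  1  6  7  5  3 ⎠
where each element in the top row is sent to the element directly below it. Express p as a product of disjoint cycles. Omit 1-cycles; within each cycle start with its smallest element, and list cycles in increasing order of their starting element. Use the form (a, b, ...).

Iterating p from 1 gives 1 → 2 → 4 → 6 → 5 → 7 → 3 → 1; that is the 7-cycle (1, 2, 4, 6, 5, 7, 3).
Continuing from each remaining unvisited element yields (1, 2, 4, 6, 5, 7, 3).

(1, 2, 4, 6, 5, 7, 3)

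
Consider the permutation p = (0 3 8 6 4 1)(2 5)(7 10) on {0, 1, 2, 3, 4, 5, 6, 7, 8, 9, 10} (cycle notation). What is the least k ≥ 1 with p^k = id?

6

The disjoint cycles have lengths 6, 2, 2, 1.
The order of p is the least common multiple of its cycle lengths: lcm(6, 2, 2) = 6.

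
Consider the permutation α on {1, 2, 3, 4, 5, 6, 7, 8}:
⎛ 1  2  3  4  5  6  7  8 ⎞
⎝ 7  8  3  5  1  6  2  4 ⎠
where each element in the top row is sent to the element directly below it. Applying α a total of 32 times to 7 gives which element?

8

Tracing 7 → 2 → … returns to 7 after 6 steps, so 7 lies in a 6-cycle (1, 7, 2, 8, 4, 5).
Since the cycle has length 6, α^32 acts on it the same as α^2 (32 mod 6 = 2).
Stepping 2 places around the cycle: 7 → 2 → 8.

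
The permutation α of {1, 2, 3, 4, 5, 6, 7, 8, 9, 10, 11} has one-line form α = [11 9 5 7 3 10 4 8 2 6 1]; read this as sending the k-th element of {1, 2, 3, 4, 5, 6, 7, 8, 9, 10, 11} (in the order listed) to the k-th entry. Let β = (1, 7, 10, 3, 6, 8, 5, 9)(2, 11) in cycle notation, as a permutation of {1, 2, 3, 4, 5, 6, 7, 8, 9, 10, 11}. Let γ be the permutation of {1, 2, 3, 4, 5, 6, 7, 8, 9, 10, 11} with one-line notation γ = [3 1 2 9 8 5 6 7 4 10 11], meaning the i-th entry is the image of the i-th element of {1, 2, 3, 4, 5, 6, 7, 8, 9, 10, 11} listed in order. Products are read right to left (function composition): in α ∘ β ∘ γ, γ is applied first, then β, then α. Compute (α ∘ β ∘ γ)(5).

3

(α ∘ β ∘ γ)(5) = α(β(γ(5))). γ(5) = 8, then β(8) = 5, then α(5) = 3, so the result is 3.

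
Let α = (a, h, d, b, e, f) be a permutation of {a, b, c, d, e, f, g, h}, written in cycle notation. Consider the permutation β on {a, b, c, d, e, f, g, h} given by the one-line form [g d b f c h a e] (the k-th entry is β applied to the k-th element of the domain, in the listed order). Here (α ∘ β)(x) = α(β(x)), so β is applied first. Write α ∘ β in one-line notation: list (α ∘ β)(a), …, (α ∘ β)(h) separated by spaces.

For each element, apply β then α: a → g → g; b → d → b; c → b → e; d → f → a; e → c → c; f → h → d; g → a → h; h → e → f.
Collecting the images, α ∘ β = [g b e a c d h f].

g b e a c d h f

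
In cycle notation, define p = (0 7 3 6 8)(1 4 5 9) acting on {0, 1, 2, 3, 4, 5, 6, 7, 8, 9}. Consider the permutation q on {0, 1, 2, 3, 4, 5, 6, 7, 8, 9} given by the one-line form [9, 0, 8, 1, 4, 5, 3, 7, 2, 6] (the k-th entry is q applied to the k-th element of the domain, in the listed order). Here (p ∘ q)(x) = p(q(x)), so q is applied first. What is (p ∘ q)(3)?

q(3) = 1, then p(1) = 4; composing gives (p ∘ q)(3) = 4.

4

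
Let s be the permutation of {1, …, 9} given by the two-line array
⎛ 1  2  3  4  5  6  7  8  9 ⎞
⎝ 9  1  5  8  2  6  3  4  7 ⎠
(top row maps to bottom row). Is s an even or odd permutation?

even

In disjoint-cycle form the cycle lengths are 6, 2, 1.
A cycle of length ℓ contributes ℓ−1 transpositions, so s is a product of 5 + 1 = 6 transpositions — even.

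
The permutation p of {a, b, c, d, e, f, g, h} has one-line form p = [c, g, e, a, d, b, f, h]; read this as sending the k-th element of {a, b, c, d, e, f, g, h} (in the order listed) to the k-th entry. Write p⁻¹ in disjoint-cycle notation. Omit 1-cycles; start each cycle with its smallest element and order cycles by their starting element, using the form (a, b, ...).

The cycle decomposition of p is (a, c, e, d)(b, g, f).
The inverse reverses every cycle; in canonical form, p⁻¹ = (a, d, e, c)(b, f, g).

(a, d, e, c)(b, f, g)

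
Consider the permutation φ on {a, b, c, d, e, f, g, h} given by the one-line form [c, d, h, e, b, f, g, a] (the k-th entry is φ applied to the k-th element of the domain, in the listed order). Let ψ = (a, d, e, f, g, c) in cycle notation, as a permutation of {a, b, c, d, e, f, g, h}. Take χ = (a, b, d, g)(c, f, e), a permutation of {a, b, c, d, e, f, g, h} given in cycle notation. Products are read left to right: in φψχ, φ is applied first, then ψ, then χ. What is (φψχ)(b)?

c

(φψχ)(b) = χ(ψ(φ(b))). φ(b) = d, then ψ(d) = e, then χ(e) = c, so the result is c.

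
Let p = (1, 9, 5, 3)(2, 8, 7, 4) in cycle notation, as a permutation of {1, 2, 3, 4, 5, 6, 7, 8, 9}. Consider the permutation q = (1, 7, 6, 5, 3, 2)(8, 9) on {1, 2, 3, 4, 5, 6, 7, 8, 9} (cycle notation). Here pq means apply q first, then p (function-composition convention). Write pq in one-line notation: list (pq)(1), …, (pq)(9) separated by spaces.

Chase each element through q then p: 1 → 7 → 4; 2 → 1 → 9; 3 → 2 → 8; 4 → 4 → 2; 5 → 3 → 1; 6 → 5 → 3; 7 → 6 → 6; 8 → 9 → 5; 9 → 8 → 7.
Collecting the images, pq = [4 9 8 2 1 3 6 5 7].

4 9 8 2 1 3 6 5 7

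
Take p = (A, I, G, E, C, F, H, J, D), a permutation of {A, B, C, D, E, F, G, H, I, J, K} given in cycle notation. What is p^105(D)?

F

D lies in the 9-cycle (A, I, G, E, C, F, H, J, D).
On a 9-cycle, p^9 is the identity, so p^105 = p^6 there (105 ≡ 6 mod 9).
Advancing 6 steps from D: D → A → I → G → E → C → F.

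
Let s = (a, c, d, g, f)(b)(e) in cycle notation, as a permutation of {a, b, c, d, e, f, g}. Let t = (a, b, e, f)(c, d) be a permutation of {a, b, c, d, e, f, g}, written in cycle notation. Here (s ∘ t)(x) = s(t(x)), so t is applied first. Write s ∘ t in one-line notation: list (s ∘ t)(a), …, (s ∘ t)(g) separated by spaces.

(s ∘ t)(x) = s(t(x)). Computing each image: s(t(a)) = s(b) = b, s(t(b)) = s(e) = e, s(t(c)) = s(d) = g, s(t(d)) = s(c) = d, s(t(e)) = s(f) = a, s(t(f)) = s(a) = c, s(t(g)) = s(g) = f.
Hence s ∘ t = [b e g d a c f].

b e g d a c f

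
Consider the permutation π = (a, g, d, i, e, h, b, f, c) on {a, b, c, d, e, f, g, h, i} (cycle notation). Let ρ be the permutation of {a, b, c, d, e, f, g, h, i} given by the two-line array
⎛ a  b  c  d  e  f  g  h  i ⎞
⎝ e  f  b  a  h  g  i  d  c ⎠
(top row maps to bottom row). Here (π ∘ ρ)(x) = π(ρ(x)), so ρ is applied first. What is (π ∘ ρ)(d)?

g

ρ(d) = a, then π(a) = g; composing gives (π ∘ ρ)(d) = g.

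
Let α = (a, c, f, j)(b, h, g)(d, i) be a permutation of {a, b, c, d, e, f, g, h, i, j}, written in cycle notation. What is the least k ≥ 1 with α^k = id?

The cycle type of α is (4, 3, 2, 1).
The order of α is the least common multiple of its cycle lengths: lcm(4, 3, 2) = 12.

12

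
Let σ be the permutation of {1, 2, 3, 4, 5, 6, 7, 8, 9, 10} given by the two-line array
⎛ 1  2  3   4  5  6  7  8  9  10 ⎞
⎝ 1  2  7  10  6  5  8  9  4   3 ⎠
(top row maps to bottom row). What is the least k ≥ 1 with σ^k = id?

Decomposing into disjoint cycles gives cycle lengths 6, 2, 1, 1.
Since disjoint cycles commute, ord(σ) = lcm(6, 2) = 6.

6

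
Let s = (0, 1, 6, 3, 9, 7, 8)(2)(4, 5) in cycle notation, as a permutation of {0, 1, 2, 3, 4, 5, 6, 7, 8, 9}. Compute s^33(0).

0 lies in the 7-cycle (0, 1, 6, 3, 9, 7, 8).
Powers repeat with period 7 on this cycle, and 33 mod 7 = 5, so s^33(0) = s^5(0).
Advancing 5 steps from 0: 0 → 1 → 6 → 3 → 9 → 7.

7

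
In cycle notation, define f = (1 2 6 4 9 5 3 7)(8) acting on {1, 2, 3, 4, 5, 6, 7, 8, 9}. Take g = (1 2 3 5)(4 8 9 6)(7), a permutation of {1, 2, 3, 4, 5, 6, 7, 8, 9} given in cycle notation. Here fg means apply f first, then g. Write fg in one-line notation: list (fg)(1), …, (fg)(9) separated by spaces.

(fg)(x) = g(f(x)). Computing each image: g(f(1)) = g(2) = 3, g(f(2)) = g(6) = 4, g(f(3)) = g(7) = 7, g(f(4)) = g(9) = 6, g(f(5)) = g(3) = 5, g(f(6)) = g(4) = 8, g(f(7)) = g(1) = 2, g(f(8)) = g(8) = 9, g(f(9)) = g(5) = 1.
Hence fg = [3 4 7 6 5 8 2 9 1].

3 4 7 6 5 8 2 9 1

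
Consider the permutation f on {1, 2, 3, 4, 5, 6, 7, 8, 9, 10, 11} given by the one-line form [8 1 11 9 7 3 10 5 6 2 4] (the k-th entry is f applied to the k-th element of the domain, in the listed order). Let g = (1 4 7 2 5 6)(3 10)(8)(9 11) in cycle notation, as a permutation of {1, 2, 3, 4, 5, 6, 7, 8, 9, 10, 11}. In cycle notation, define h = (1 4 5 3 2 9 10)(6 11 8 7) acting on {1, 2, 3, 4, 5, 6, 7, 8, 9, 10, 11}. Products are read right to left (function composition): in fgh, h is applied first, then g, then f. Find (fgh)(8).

1

(fgh)(8) = f(g(h(8))). h(8) = 7, then g(7) = 2, then f(2) = 1, so the result is 1.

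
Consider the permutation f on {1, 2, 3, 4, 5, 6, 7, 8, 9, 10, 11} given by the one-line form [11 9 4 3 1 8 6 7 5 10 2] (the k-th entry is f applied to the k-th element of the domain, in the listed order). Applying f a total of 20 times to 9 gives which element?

9

Tracing 9 → 5 → … returns to 9 after 5 steps, so 9 lies in a 5-cycle (1, 11, 2, 9, 5).
Since the cycle has length 5, f^20 acts on it the same as f^0 (20 mod 5 = 0).
So f^20(9) = 9.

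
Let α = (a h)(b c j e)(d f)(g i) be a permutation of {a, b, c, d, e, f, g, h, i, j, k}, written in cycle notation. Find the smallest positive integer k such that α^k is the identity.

4

The disjoint cycles have lengths 4, 2, 2, 2, 1.
The order of α is the least common multiple of its cycle lengths: lcm(4, 2, 2, 2) = 4.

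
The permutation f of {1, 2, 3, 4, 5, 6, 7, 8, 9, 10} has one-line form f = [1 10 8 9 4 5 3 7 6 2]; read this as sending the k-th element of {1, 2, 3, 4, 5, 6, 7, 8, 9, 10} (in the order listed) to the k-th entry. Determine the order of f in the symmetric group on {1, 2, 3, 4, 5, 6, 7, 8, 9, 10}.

12

Writing f as disjoint cycles, the cycle lengths are 4, 3, 2, 1.
The order of f is the least common multiple of its cycle lengths: lcm(4, 3, 2) = 12.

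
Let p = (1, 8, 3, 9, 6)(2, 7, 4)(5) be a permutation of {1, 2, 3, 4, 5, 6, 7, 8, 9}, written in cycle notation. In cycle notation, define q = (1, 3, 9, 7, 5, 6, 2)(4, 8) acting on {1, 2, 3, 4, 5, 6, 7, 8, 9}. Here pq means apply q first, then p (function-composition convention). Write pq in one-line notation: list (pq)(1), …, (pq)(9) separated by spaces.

9 8 6 3 1 7 5 2 4

(pq)(x) = p(q(x)). Computing each image: p(q(1)) = p(3) = 9, p(q(2)) = p(1) = 8, p(q(3)) = p(9) = 6, p(q(4)) = p(8) = 3, p(q(5)) = p(6) = 1, p(q(6)) = p(2) = 7, p(q(7)) = p(5) = 5, p(q(8)) = p(4) = 2, p(q(9)) = p(7) = 4.
Hence pq = [9 8 6 3 1 7 5 2 4].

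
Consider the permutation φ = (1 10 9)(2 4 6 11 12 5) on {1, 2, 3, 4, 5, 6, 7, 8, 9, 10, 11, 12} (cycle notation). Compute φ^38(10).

1

10 lies in the 3-cycle (1 10 9).
Since the cycle has length 3, φ^38 acts on it the same as φ^2 (38 mod 3 = 2).
Advancing 2 steps from 10: 10 → 9 → 1.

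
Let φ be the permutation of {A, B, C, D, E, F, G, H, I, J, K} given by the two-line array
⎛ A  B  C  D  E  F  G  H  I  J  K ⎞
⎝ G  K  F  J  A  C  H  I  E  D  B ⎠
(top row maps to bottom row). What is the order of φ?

Decomposing into disjoint cycles gives cycle lengths 5, 2, 2, 2.
The order of φ is the least common multiple of its cycle lengths: lcm(5, 2, 2, 2) = 10.

10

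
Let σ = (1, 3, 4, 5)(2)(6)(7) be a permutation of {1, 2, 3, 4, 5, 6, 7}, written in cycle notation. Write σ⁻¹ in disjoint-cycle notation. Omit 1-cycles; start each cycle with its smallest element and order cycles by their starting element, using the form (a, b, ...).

(1, 5, 4, 3)

Inverting a permutation written in cycle notation just reverses the order within every cycle.
After reversing and putting each cycle's least element first, σ⁻¹ = (1, 5, 4, 3).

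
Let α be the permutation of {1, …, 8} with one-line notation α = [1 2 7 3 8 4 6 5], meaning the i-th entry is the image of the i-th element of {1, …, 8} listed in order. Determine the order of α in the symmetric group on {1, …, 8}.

Writing α as disjoint cycles, the cycle lengths are 4, 2, 1, 1.
The order of α is the least common multiple of its cycle lengths: lcm(4, 2) = 4.

4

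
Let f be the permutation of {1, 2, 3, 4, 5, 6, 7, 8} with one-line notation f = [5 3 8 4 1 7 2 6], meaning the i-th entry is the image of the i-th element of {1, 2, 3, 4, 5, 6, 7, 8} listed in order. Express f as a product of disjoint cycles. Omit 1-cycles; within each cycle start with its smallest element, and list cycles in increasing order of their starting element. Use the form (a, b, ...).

(1, 5)(2, 3, 8, 6, 7)

From 1: 1 → 5 → 1, closing the cycle (1, 5).
Continuing from each remaining unvisited element yields (1, 5)(2, 3, 8, 6, 7).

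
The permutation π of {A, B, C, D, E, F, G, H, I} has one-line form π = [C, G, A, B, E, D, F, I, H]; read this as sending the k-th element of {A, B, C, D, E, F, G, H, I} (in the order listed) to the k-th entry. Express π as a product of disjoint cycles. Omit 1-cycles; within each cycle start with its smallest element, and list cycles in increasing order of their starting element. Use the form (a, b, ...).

(A, C)(B, G, F, D)(H, I)

Start at A and follow images: A → C → A, giving the cycle (A, C).
Repeating from the next unused element and collecting all non-trivial cycles gives (A, C)(B, G, F, D)(H, I).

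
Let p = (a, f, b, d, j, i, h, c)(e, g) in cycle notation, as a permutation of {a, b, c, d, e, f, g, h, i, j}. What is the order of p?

8

The disjoint cycles have lengths 8, 2.
The order is lcm(8, 2) = 8.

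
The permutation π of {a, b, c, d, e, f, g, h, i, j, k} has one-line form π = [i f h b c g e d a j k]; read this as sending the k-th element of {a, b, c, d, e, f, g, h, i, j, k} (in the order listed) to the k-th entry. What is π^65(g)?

Tracing g → e → … returns to g after 7 steps, so g lies in a 7-cycle (b f g e c h d).
Powers repeat with period 7 on this cycle, and 65 mod 7 = 2, so π^65(g) = π^2(g).
Stepping 2 places around the cycle: g → e → c.

c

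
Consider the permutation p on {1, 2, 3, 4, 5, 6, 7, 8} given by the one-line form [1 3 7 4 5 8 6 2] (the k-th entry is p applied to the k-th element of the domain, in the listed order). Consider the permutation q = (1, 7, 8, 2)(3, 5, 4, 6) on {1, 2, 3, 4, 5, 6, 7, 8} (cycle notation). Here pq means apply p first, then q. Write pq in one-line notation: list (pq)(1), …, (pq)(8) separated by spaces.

Chase each element through p then q: 1 → 1 → 7; 2 → 3 → 5; 3 → 7 → 8; 4 → 4 → 6; 5 → 5 → 4; 6 → 8 → 2; 7 → 6 → 3; 8 → 2 → 1.
Collecting the images, pq = [7 5 8 6 4 2 3 1].

7 5 8 6 4 2 3 1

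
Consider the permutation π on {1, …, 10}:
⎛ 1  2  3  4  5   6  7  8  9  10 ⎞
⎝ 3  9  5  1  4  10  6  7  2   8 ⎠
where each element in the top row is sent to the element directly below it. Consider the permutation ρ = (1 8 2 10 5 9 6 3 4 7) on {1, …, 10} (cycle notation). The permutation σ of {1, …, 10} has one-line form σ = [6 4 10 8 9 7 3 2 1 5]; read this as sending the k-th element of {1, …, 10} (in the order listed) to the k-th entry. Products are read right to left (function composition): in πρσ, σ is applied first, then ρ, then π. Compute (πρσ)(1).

5

(πρσ)(1) = π(ρ(σ(1))). σ(1) = 6, then ρ(6) = 3, then π(3) = 5, so the result is 5.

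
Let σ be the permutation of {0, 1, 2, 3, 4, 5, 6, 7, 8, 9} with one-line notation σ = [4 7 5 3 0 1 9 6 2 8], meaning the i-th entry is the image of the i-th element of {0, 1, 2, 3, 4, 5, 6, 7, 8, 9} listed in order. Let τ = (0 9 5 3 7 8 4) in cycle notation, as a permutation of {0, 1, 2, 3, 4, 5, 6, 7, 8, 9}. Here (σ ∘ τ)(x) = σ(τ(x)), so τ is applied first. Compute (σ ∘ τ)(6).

9

τ(6) = 6, then σ(6) = 9; composing gives (σ ∘ τ)(6) = 9.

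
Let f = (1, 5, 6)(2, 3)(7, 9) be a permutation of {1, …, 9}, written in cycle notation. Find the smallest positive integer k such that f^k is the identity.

6

The cycle type of f is (3, 2, 2, 1, 1).
Since disjoint cycles commute, ord(f) = lcm(3, 2, 2) = 6.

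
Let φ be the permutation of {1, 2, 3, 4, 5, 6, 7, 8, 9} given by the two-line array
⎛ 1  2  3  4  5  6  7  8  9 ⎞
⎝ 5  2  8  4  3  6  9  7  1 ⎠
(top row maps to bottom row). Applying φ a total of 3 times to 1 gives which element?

8

Tracing 1 → 5 → … returns to 1 after 6 steps, so 1 lies in a 6-cycle (1, 5, 3, 8, 7, 9).
Stepping 3 places around the cycle: 1 → 5 → 3 → 8.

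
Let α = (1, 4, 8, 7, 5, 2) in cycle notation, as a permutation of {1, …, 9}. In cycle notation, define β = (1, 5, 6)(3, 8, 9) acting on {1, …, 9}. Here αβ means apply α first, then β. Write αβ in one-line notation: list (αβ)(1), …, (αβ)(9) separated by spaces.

4 5 8 9 2 1 6 7 3

(αβ)(x) = β(α(x)). Computing each image: β(α(1)) = β(4) = 4, β(α(2)) = β(1) = 5, β(α(3)) = β(3) = 8, β(α(4)) = β(8) = 9, β(α(5)) = β(2) = 2, β(α(6)) = β(6) = 1, β(α(7)) = β(5) = 6, β(α(8)) = β(7) = 7, β(α(9)) = β(9) = 3.
Hence αβ = [4 5 8 9 2 1 6 7 3].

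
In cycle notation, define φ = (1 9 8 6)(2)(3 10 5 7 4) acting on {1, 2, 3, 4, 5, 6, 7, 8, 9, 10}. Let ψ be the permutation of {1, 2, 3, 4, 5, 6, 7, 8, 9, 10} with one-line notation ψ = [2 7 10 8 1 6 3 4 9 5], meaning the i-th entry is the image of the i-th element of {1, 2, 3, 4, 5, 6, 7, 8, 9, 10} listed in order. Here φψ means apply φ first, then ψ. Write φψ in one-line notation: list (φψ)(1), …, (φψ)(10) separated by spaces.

9 7 5 10 3 2 8 6 4 1

Chase each element through φ then ψ: 1 → 9 → 9; 2 → 2 → 7; 3 → 10 → 5; 4 → 3 → 10; 5 → 7 → 3; 6 → 1 → 2; 7 → 4 → 8; 8 → 6 → 6; 9 → 8 → 4; 10 → 5 → 1.
Collecting the images, φψ = [9 7 5 10 3 2 8 6 4 1].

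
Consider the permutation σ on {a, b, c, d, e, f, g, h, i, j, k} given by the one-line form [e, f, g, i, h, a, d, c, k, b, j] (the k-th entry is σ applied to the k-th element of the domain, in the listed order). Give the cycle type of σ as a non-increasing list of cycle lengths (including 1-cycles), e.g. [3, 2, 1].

The disjoint cycles are (a e h c g d i k j b f), with lengths 11 in non-increasing order.

[11]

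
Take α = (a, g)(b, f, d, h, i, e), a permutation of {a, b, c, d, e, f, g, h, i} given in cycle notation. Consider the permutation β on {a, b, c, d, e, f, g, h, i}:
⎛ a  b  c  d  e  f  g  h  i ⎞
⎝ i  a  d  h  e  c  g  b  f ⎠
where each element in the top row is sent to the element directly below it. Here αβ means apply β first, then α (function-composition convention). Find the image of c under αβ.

h

First apply β: β(c) = d, then α(d) = h. Thus (αβ)(c) = h.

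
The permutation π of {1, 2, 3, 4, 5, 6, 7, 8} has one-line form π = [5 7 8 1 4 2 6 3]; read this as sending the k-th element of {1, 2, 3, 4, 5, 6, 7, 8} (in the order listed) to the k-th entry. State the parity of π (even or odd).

In disjoint-cycle form the cycle lengths are 3, 3, 2.
A cycle of length ℓ contributes ℓ−1 transpositions, so π is a product of 2 + 2 + 1 = 5 transpositions — odd.

odd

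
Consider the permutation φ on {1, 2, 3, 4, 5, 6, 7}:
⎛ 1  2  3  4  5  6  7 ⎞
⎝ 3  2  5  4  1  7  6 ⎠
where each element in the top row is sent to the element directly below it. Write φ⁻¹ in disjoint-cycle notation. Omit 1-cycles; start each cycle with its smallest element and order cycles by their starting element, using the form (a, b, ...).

(1, 5, 3)(6, 7)

The cycle decomposition of φ is (1, 3, 5)(6, 7).
The inverse reverses every cycle; in canonical form, φ⁻¹ = (1, 5, 3)(6, 7).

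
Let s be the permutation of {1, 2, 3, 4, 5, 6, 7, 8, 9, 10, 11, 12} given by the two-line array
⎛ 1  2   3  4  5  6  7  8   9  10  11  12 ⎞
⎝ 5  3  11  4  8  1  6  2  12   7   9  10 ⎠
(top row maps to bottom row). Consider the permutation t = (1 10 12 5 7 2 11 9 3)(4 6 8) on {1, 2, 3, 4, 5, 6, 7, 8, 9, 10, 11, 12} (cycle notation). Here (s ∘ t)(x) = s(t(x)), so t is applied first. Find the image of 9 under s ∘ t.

11

t(9) = 3, then s(3) = 11; composing gives (s ∘ t)(9) = 11.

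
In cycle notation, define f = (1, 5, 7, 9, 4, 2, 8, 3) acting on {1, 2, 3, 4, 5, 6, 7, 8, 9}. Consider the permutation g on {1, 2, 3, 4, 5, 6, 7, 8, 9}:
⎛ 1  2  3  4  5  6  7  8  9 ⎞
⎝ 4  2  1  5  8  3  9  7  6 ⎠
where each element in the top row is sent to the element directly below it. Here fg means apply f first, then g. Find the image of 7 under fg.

6

(fg)(7) = g(f(7)). f(7) = 9, then g(9) = 6. So (fg)(7) = 6.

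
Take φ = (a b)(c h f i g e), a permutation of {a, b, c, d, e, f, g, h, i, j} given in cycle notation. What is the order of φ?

6

The disjoint cycles have lengths 6, 2, 1, 1.
Since disjoint cycles commute, ord(φ) = lcm(6, 2) = 6.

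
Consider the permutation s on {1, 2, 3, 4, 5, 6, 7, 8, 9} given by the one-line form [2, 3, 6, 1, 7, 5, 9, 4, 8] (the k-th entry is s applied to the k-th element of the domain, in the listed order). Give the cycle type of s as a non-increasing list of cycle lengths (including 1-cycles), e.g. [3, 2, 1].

The disjoint cycles are (1 2 3 6 5 7 9 8 4), with lengths 9 in non-increasing order.

[9]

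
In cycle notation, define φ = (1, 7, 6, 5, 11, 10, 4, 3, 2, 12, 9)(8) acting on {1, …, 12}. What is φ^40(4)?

4 lies in the 11-cycle (1, 7, 6, 5, 11, 10, 4, 3, 2, 12, 9).
Powers repeat with period 11 on this cycle, and 40 mod 11 = 7, so φ^40(4) = φ^7(4).
Stepping 7 places around the cycle: 4 → 3 → 2 → 12 → 9 → 1 → 7 → 6.

6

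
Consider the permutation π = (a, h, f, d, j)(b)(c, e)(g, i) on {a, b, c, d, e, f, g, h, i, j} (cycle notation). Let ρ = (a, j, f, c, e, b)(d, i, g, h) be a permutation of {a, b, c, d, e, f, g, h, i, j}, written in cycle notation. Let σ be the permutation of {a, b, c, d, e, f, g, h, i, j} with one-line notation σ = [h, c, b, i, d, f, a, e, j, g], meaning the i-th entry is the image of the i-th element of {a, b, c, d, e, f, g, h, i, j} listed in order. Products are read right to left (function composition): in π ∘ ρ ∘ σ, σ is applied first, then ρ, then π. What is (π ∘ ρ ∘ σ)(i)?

(π ∘ ρ ∘ σ)(i) = π(ρ(σ(i))). σ(i) = j, then ρ(j) = f, then π(f) = d, so the result is d.

d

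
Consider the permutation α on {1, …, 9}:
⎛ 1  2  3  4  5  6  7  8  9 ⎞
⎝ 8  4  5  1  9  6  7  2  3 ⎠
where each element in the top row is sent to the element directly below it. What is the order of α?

Writing α as disjoint cycles, the cycle lengths are 4, 3, 1, 1.
The order is lcm(4, 3) = 12.

12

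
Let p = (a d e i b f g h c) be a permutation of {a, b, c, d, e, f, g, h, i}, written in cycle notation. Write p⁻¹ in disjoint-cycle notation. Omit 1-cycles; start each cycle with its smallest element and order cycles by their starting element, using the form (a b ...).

If p sends a → b within a cycle, p⁻¹ sends b → a; equivalently, reverse each cycle.
Reversing each cycle of p and rotating so the smallest element leads gives (a c h g f b i e d).

(a c h g f b i e d)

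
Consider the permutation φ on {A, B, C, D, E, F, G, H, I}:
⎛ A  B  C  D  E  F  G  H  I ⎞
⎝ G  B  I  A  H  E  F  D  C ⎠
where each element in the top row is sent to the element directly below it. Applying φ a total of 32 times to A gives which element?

F

Tracing A → G → … returns to A after 6 steps, so A lies in a 6-cycle (A, G, F, E, H, D).
Powers repeat with period 6 on this cycle, and 32 mod 6 = 2, so φ^32(A) = φ^2(A).
Stepping 2 places around the cycle: A → G → F.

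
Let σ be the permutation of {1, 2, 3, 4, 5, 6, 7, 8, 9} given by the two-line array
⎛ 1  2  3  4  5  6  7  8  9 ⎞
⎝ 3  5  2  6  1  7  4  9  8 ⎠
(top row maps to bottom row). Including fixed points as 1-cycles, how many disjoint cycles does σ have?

3

The cycle decomposition is (1, 3, 2, 5)(4, 6, 7)(8, 9), which has 3 cycles (counting 1-cycles).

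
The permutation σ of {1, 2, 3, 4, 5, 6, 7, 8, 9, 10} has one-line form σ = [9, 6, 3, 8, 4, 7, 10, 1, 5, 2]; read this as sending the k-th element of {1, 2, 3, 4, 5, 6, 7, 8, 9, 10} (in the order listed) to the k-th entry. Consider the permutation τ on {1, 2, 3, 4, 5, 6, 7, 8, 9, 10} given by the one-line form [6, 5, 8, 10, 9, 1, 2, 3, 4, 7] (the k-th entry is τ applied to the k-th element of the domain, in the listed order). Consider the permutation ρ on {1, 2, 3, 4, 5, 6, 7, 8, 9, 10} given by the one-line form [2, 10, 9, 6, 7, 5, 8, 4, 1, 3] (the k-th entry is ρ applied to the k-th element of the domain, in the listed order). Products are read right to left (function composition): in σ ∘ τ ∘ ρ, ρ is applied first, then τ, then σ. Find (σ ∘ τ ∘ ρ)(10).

Chase 10: ρ(10) = 3; τ(3) = 8; σ(8) = 1. Hence (σ ∘ τ ∘ ρ)(10) = 1.

1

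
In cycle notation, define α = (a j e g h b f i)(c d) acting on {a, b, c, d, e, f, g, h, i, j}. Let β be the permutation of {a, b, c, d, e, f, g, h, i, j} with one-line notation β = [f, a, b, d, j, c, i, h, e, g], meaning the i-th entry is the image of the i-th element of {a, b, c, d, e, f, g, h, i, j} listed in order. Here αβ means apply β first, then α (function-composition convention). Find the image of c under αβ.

β(c) = b, then α(b) = f; composing gives (αβ)(c) = f.

f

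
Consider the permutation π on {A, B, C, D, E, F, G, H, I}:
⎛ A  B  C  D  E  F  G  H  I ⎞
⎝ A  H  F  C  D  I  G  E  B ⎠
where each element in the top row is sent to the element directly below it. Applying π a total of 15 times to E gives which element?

D

Tracing E → D → … returns to E after 7 steps, so E lies in a 7-cycle (B, H, E, D, C, F, I).
On a 7-cycle, π^7 is the identity, so π^15 = π^1 there (15 ≡ 1 mod 7).
Advancing 1 step from E: E → D.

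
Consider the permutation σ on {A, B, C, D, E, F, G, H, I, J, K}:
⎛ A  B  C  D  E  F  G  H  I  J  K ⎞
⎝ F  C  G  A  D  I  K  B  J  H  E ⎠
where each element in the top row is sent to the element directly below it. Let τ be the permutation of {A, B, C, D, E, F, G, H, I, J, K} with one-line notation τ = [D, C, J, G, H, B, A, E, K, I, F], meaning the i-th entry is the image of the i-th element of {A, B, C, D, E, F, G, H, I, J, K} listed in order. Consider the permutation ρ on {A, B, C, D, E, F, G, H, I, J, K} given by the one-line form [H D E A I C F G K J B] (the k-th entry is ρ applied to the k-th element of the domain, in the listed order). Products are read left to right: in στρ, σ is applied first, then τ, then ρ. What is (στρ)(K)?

Apply the permutations in order: σ(K) = E, then τ(E) = H, then ρ(H) = G. So (στρ)(K) = G.

G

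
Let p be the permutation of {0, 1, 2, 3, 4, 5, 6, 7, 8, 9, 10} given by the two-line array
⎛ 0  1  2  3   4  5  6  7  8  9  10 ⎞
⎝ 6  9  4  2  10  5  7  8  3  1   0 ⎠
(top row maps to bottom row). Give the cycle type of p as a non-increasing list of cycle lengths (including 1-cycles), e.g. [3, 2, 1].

[8, 2, 1]

The disjoint cycles are (0, 6, 7, 8, 3, 2, 4, 10)(1, 9)(5), with lengths 8, 2, 1 in non-increasing order.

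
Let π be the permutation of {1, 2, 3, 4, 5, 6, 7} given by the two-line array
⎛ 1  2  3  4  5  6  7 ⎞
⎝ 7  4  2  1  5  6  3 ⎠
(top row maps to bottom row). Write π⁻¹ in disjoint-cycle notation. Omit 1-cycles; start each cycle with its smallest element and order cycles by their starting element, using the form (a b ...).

First write π in disjoint cycles: (1 7 3 2 4).
The inverse reverses every cycle; in canonical form, π⁻¹ = (1 4 2 3 7).

(1 4 2 3 7)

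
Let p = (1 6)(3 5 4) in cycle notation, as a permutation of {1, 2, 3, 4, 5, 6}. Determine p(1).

6

Within (1 6), 1 ↦ 6.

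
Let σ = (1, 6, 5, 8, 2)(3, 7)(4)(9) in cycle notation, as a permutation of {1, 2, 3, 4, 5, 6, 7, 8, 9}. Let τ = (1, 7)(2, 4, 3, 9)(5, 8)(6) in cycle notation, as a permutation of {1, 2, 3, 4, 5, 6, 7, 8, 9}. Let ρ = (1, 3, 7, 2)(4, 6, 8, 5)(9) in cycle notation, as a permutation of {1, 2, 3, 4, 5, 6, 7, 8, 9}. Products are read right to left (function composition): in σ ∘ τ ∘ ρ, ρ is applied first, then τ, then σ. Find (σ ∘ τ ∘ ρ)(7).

4

(σ ∘ τ ∘ ρ)(7) = σ(τ(ρ(7))). ρ(7) = 2, then τ(2) = 4, then σ(4) = 4, so the result is 4.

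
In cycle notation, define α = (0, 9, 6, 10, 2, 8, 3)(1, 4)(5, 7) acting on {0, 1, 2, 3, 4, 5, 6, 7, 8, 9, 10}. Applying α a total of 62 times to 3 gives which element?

3 lies in the 7-cycle (0, 9, 6, 10, 2, 8, 3).
Powers repeat with period 7 on this cycle, and 62 mod 7 = 6, so α^62(3) = α^6(3).
Stepping 6 places around the cycle: 3 → 0 → 9 → 6 → 10 → 2 → 8.

8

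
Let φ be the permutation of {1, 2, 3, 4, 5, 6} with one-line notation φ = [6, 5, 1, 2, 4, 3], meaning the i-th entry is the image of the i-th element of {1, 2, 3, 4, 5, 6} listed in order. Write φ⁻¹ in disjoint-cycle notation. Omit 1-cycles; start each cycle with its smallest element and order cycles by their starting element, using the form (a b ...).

The cycle decomposition of φ is (1 6 3)(2 5 4).
The inverse reverses every cycle; in canonical form, φ⁻¹ = (1 3 6)(2 4 5).

(1 3 6)(2 4 5)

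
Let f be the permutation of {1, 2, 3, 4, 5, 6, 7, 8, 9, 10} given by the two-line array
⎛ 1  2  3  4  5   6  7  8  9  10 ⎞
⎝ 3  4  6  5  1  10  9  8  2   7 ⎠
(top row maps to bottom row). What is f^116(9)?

7

Tracing 9 → 2 → … returns to 9 after 9 steps, so 9 lies in a 9-cycle (1 3 6 10 7 9 2 4 5).
On a 9-cycle, f^9 is the identity, so f^116 = f^8 there (116 ≡ 8 mod 9).
Stepping 8 places around the cycle: 9 → 2 → 4 → 5 → 1 → 3 → 6 → 10 → 7.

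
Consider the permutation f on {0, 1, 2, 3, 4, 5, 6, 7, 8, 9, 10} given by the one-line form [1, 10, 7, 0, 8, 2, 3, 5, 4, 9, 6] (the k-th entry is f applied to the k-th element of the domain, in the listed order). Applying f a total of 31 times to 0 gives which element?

Tracing 0 → 1 → … returns to 0 after 5 steps, so 0 lies in a 5-cycle (0, 1, 10, 6, 3).
Powers repeat with period 5 on this cycle, and 31 mod 5 = 1, so f^31(0) = f^1(0).
Advancing 1 step from 0: 0 → 1.

1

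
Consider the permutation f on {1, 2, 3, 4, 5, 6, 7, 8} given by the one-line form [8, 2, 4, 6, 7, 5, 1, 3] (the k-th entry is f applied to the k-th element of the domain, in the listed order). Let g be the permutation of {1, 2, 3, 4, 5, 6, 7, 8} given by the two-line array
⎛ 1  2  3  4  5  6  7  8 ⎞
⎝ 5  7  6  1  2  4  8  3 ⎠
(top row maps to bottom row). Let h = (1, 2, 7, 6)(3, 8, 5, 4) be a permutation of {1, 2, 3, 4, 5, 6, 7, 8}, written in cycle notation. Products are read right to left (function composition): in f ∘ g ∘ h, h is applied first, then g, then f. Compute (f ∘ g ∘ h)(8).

(f ∘ g ∘ h)(8) = f(g(h(8))). h(8) = 5, then g(5) = 2, then f(2) = 2, so the result is 2.

2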